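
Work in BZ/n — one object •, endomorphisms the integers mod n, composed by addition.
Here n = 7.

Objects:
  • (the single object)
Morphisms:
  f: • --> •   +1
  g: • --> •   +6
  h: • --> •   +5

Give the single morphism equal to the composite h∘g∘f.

  0 +1≡1 +6≡0 +5≡5  (mod 7)
composite: +5

Answer: +5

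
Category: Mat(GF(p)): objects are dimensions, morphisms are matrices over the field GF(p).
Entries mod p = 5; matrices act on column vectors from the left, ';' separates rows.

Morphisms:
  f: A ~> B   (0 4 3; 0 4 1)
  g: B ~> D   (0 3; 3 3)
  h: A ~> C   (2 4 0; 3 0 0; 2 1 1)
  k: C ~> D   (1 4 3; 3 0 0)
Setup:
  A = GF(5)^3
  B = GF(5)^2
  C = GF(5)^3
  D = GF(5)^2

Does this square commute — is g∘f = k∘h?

Along f;g (path 1):
  e0=⟨1,0,0⟩ f~>⟨0,0⟩ g~>⟨0,0⟩
  e1=⟨0,1,0⟩ f~>⟨4,4⟩ g~>⟨2,4⟩
  e2=⟨0,0,1⟩ f~>⟨3,1⟩ g~>⟨3,2⟩
  result₁ = (0 2 3; 0 4 2)
Along h;k (path 2):
  e0=⟨1,0,0⟩ h~>⟨2,3,2⟩ k~>⟨0,1⟩
  e1=⟨0,1,0⟩ h~>⟨4,0,1⟩ k~>⟨2,2⟩
  e2=⟨0,0,1⟩ h~>⟨0,0,1⟩ k~>⟨3,0⟩
  result₂ = (0 2 3; 1 2 0)
Equal? NO — does not commute

Answer: DOES NOT COMMUTE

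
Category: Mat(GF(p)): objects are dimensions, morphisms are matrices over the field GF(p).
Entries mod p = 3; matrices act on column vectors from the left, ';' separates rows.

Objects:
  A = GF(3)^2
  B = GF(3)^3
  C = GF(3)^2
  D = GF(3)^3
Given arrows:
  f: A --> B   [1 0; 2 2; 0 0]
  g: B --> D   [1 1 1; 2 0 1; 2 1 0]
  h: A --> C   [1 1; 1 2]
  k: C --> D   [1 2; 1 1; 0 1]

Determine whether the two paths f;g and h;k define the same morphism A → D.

Answer: COMMUTES

Trace:
Path 1 = f;g:
  e0=[1,0] f-->[1,2,0] g-->[0,2,1]
  e1=[0,1] f-->[0,2,0] g-->[2,0,2]
  composite₁ = [0 2; 2 0; 1 2]
Path 2 = h;k:
  e0=[1,0] h-->[1,1] k-->[0,2,1]
  e1=[0,1] h-->[1,2] k-->[2,0,2]
  composite₂ = [0 2; 2 0; 1 2]
Equal? YES — commutes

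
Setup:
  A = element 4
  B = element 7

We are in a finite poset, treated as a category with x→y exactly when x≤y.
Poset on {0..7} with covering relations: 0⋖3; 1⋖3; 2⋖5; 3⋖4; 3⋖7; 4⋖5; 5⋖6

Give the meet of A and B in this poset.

Lower bounds of A=4 and B=7: {0,1,3}
  0 <= 3
  1 <= 3
  3 <= 3
glb = 3

Answer: A∧B = 3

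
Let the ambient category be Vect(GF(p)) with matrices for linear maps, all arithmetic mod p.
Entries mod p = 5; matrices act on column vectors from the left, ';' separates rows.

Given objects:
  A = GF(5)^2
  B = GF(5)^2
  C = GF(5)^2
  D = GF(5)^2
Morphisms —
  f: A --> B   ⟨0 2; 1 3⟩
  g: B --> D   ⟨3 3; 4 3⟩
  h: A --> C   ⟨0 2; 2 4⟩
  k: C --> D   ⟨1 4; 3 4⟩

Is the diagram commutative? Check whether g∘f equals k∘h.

Path 1 = f;g:
  e0=⟨1,0⟩ f-->⟨0,1⟩ g-->⟨3,3⟩
  e1=⟨0,1⟩ f-->⟨2,3⟩ g-->⟨0,2⟩
  result₁ = ⟨3 0; 3 2⟩
Path 2 = h;k:
  e0=⟨1,0⟩ h-->⟨0,2⟩ k-->⟨3,3⟩
  e1=⟨0,1⟩ h-->⟨2,4⟩ k-->⟨3,2⟩
  result₂ = ⟨3 3; 3 2⟩
Equal? differ; not commutative

Answer: DOES NOT COMMUTE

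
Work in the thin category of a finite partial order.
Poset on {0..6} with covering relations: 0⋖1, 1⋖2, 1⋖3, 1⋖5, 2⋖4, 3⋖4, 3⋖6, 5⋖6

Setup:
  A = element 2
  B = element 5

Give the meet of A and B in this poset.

{x : x<=A ∧ x<=B} = {0,1}  (A=2, B=5)
  0 <= 1
  1 <= 1
glb = 1

Answer: A∧B = 1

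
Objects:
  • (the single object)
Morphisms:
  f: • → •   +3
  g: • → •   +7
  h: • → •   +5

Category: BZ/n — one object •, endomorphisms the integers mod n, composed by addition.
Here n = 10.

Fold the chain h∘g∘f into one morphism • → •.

  0 +3≡3 +7≡0 +5≡5  (mod 10)
⟦path⟧: +5

Answer: +5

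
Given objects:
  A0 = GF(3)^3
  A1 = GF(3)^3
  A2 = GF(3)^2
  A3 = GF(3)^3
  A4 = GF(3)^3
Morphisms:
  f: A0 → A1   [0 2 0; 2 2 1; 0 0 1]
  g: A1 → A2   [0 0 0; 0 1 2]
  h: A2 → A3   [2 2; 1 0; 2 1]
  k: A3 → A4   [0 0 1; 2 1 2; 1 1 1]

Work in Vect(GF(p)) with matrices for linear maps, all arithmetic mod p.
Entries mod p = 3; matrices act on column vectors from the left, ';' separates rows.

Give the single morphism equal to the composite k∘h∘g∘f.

Answer: [2 2 0; 0 0 0; 0 0 0]

Derivation:
  e0=[1,0,0] f→[0,2,0] g→[0,2] h→[1,0,2] k→[2,0,0]
  e1=[0,1,0] f→[2,2,0] g→[0,2] h→[1,0,2] k→[2,0,0]
  e2=[0,0,1] f→[0,1,1] g→[0,0] h→[0,0,0] k→[0,0,0]
⟦path⟧: [2 2 0; 0 0 0; 0 0 0]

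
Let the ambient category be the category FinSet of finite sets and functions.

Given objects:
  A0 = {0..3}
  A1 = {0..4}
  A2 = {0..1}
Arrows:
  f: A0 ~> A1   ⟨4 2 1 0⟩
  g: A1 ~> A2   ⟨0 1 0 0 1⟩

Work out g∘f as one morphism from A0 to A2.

  0 f~>4 g~>1
  1 f~>2 g~>0
  2 f~>1 g~>1
  3 f~>0 g~>0
result: ⟨1 0 1 0⟩

Answer: ⟨1 0 1 0⟩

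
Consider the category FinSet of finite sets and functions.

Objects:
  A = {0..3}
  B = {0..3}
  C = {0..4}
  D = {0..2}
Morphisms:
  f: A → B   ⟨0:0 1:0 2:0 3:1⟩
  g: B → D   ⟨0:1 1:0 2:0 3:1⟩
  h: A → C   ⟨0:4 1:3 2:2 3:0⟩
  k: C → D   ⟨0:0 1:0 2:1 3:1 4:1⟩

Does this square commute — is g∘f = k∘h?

Answer: COMMUTES

Work:
Along f;g (path 1):
  0 f→0 g→1
  1 f→0 g→1
  2 f→0 g→1
  3 f→1 g→0
  composite₁ = ⟨0:1 1:1 2:1 3:0⟩
Along h;k (path 2):
  0 h→4 k→1
  1 h→3 k→1
  2 h→2 k→1
  3 h→0 k→0
  composite₂ = ⟨0:1 1:1 2:1 3:0⟩
Equal? YES — commutes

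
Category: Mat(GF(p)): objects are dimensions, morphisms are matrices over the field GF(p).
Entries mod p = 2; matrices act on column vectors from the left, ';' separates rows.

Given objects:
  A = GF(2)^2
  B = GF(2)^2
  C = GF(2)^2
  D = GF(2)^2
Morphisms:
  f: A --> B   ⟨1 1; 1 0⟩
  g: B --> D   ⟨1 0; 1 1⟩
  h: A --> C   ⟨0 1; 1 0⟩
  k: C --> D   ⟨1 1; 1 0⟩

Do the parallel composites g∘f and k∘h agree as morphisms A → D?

Answer: COMMUTES

Trace:
1) trace f;g:
  e0=⟨1,0⟩ f-->⟨1,1⟩ g-->⟨1,0⟩
  e1=⟨0,1⟩ f-->⟨1,0⟩ g-->⟨1,1⟩
  result₁ = ⟨1 1; 0 1⟩
2) trace h;k:
  e0=⟨1,0⟩ h-->⟨0,1⟩ k-->⟨1,0⟩
  e1=⟨0,1⟩ h-->⟨1,0⟩ k-->⟨1,1⟩
  result₂ = ⟨1 1; 0 1⟩
Equal? same morphism ✓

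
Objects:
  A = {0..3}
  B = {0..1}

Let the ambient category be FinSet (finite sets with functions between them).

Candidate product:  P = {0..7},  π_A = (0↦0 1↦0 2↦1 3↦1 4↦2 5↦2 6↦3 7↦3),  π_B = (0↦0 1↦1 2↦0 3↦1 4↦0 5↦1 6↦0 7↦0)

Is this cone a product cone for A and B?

|A|·|B| = 4·2 = 8;  |P| = 8
Check the pairing map k ↦ (π_A(k), π_B(k)):
  0 ↦ (0,0)
  1 ↦ (0,1)
  2 ↦ (1,0)
  3 ↦ (1,1)
  4 ↦ (2,0)
  5 ↦ (2,1)
  6 ↦ (3,0)
  7 ↦ (3,0)  ✗ repeats pair of k=6
distinct pairs in image: 7 / 8 needed
  → (3,0) hit at k=6 and k=7

Answer: NOT A VALID PRODUCT — duplicate pair at indices 6,7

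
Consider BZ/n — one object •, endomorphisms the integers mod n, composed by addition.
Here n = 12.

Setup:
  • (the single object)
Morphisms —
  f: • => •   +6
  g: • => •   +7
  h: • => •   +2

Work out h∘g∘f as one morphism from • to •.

Answer: +3

Derivation:
  0 +6≡6 +7≡1 +2≡3  (mod 12)
result: +3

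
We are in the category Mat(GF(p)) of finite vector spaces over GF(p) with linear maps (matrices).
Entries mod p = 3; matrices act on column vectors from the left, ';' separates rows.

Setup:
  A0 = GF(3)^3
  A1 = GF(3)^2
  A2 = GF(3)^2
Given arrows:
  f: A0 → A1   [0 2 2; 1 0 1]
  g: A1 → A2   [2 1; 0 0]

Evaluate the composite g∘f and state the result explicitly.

Answer: [1 1 2; 0 0 0]

Trace:
  e0=(1,0,0) f→(0,1) g→(1,0)
  e1=(0,1,0) f→(2,0) g→(1,0)
  e2=(0,0,1) f→(2,1) g→(2,0)
result: [1 1 2; 0 0 0]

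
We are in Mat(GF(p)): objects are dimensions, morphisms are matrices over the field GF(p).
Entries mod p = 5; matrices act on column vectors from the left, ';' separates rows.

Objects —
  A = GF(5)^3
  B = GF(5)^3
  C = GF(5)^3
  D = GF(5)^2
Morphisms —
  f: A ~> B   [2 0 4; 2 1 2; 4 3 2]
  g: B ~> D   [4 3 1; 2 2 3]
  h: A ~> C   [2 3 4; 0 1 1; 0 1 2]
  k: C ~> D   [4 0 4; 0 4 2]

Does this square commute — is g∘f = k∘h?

1) trace f;g:
  e0=⟨1,0,0⟩ f~>⟨2,2,4⟩ g~>⟨3,0⟩
  e1=⟨0,1,0⟩ f~>⟨0,1,3⟩ g~>⟨1,1⟩
  e2=⟨0,0,1⟩ f~>⟨4,2,2⟩ g~>⟨4,3⟩
  ⟦path⟧₁ = [3 1 4; 0 1 3]
2) trace h;k:
  e0=⟨1,0,0⟩ h~>⟨2,0,0⟩ k~>⟨3,0⟩
  e1=⟨0,1,0⟩ h~>⟨3,1,1⟩ k~>⟨1,1⟩
  e2=⟨0,0,1⟩ h~>⟨4,1,2⟩ k~>⟨4,3⟩
  ⟦path⟧₂ = [3 1 4; 0 1 3]
Equal? YES — commutes

Answer: COMMUTES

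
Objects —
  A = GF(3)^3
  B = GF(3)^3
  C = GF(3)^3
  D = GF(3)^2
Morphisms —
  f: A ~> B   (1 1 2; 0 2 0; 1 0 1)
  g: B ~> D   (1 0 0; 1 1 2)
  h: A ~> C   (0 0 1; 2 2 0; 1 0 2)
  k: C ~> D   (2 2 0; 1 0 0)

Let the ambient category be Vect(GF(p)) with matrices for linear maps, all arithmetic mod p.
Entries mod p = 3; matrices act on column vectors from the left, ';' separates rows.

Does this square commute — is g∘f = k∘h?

Along f;g (path 1):
  e0=(1,0,0) f~>(1,0,1) g~>(1,0)
  e1=(0,1,0) f~>(1,2,0) g~>(1,0)
  e2=(0,0,1) f~>(2,0,1) g~>(2,1)
  composite₁ = (1 1 2; 0 0 1)
Along h;k (path 2):
  e0=(1,0,0) h~>(0,2,1) k~>(1,0)
  e1=(0,1,0) h~>(0,2,0) k~>(1,0)
  e2=(0,0,1) h~>(1,0,2) k~>(2,1)
  composite₂ = (1 1 2; 0 0 1)
Equal? same morphism ✓

Answer: COMMUTES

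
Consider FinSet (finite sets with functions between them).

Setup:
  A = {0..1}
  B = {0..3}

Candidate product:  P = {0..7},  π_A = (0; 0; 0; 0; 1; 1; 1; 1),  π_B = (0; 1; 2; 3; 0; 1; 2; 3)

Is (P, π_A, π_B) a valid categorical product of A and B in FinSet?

Answer: VALID PRODUCT

Work:
|A|·|B| = 2·4 = 8;  |P| = 8
Check the pairing map k ↦ (π_A(k), π_B(k)):
  0 ↦ (0,0)
  1 ↦ (0,1)
  2 ↦ (0,2)
  3 ↦ (0,3)
  4 ↦ (1,0)
  5 ↦ (1,1)
  6 ↦ (1,2)
  7 ↦ (1,3)
distinct pairs in image: 8 / 8 needed
  → bijection onto A×B; projections well-typed.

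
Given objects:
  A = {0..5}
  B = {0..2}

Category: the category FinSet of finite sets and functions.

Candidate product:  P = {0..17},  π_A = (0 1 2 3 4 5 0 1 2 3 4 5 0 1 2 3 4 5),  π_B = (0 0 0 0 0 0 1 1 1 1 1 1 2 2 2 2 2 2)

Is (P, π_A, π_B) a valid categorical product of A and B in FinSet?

|A|·|B| = 6·3 = 18;  |P| = 18
Check the pairing map k ↦ (π_A(k), π_B(k)):
  0 -> (0,0)
  1 -> (1,0)
  2 -> (2,0)
  3 -> (3,0)
  4 -> (4,0)
  5 -> (5,0)
  6 -> (0,1)
  7 -> (1,1)
  8 -> (2,1)
  9 -> (3,1)
  10 -> (4,1)
  11 -> (5,1)
  12 -> (0,2)
  13 -> (1,2)
  14 -> (2,2)
  15 -> (3,2)
  16 -> (4,2)
  17 -> (5,2)
distinct pairs in image: 18 / 18 needed
  → bijection onto A×B; projections well-typed.

Answer: VALID PRODUCT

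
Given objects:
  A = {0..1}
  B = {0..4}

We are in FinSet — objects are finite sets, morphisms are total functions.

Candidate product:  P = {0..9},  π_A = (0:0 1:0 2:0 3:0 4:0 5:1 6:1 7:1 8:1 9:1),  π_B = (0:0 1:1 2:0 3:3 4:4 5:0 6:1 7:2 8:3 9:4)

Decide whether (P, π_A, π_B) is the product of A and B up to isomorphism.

Answer: NOT A VALID PRODUCT — duplicate pair at indices 0,2

Work:
|A|·|B| = 2·5 = 10;  |P| = 10
Check the pairing map k ↦ (π_A(k), π_B(k)):
  0 : (0,0)
  1 : (0,1)
  2 : (0,0)  ✗ repeats pair of k=0
  3 : (0,3)
  4 : (0,4)
  5 : (1,0)
  6 : (1,1)
  7 : (1,2)
  8 : (1,3)
  9 : (1,4)
distinct pairs in image: 9 / 10 needed
  → (0,0) hit at k=0 and k=2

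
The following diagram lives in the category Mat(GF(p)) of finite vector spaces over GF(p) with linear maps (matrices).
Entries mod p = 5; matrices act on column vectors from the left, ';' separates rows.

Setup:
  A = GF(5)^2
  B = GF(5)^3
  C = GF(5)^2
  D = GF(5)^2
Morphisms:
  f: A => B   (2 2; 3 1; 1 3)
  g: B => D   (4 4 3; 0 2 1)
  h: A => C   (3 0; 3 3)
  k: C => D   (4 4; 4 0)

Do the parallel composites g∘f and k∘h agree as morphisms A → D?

Answer: DOES NOT COMMUTE

Work:
Along f;g (path 1):
  e0=(1,0) f=>(2,3,1) g=>(3,2)
  e1=(0,1) f=>(2,1,3) g=>(1,0)
  result₁ = (3 1; 2 0)
Along h;k (path 2):
  e0=(1,0) h=>(3,3) k=>(4,2)
  e1=(0,1) h=>(0,3) k=>(2,0)
  result₂ = (4 2; 2 0)
Equal? NO — does not commute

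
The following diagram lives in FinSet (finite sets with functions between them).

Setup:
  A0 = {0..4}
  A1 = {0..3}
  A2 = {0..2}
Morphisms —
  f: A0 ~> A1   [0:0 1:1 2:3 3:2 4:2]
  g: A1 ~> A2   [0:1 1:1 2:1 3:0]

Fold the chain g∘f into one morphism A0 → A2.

Answer: [0:1 1:1 2:0 3:1 4:1]

Trace:
  0 f~>0 g~>1
  1 f~>1 g~>1
  2 f~>3 g~>0
  3 f~>2 g~>1
  4 f~>2 g~>1
composite: [0:1 1:1 2:0 3:1 4:1]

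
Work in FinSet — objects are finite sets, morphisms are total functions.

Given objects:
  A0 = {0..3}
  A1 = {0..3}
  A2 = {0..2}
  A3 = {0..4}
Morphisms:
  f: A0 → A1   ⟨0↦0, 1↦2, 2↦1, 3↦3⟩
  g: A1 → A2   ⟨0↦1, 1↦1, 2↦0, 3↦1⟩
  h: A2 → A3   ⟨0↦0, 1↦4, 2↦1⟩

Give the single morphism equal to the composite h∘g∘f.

  0 f→0 g→1 h→4
  1 f→2 g→0 h→0
  2 f→1 g→1 h→4
  3 f→3 g→1 h→4
⟦path⟧: ⟨0↦4, 1↦0, 2↦4, 3↦4⟩

Answer: ⟨0↦4, 1↦0, 2↦4, 3↦4⟩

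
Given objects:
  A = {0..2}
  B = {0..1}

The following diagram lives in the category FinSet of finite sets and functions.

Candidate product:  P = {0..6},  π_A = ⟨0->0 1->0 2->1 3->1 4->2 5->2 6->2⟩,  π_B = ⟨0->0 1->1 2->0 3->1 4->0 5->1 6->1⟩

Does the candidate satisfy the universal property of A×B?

Answer: NOT A VALID PRODUCT — |P|=7 ≠ |A|·|B|=6

Trace:
|A|·|B| = 3·2 = 6;  |P| = 7
  → cardinalities differ; no bijection possible.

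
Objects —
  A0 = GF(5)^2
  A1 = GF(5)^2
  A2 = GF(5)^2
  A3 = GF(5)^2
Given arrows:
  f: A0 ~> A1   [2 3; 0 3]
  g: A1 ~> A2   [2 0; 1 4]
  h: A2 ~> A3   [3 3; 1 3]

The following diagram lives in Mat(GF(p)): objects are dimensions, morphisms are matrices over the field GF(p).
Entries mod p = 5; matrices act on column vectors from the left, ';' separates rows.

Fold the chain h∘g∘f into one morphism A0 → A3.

  e0=(1,0) f~>(2,0) g~>(4,2) h~>(3,0)
  e1=(0,1) f~>(3,3) g~>(1,0) h~>(3,1)
result: [3 3; 0 1]

Answer: [3 3; 0 1]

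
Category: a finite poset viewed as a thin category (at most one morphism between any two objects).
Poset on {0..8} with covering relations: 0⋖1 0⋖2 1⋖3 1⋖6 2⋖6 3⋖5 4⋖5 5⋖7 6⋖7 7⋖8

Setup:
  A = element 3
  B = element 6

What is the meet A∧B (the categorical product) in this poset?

Common predecessors of 3,6: {0,1}
  0 <= 1
  1 <= 1
glb = 1

Answer: A∧B = 1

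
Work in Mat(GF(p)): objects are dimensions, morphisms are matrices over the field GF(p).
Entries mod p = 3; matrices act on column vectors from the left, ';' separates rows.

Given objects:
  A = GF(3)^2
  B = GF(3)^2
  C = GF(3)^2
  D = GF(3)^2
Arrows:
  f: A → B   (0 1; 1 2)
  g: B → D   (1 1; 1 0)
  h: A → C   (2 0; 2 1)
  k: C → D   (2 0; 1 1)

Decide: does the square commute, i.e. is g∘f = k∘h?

1) trace f;g:
  e0=(1,0) f→(0,1) g→(1,0)
  e1=(0,1) f→(1,2) g→(0,1)
  composite₁ = (1 0; 0 1)
2) trace h;k:
  e0=(1,0) h→(2,2) k→(1,1)
  e1=(0,1) h→(0,1) k→(0,1)
  composite₂ = (1 0; 1 1)
Equal? differ; not commutative

Answer: DOES NOT COMMUTE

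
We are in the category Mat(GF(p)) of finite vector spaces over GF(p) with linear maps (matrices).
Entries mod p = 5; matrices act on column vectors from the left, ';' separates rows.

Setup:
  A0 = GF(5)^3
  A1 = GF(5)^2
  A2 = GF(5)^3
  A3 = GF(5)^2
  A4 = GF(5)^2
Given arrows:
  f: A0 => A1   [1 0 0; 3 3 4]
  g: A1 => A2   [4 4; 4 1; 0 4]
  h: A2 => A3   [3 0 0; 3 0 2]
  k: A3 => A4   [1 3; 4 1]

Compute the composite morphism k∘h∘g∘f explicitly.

Answer: [4 1 3; 4 4 2]

Trace:
  e0=⟨1,0,0⟩ f=>⟨1,3⟩ g=>⟨1,2,2⟩ h=>⟨3,2⟩ k=>⟨4,4⟩
  e1=⟨0,1,0⟩ f=>⟨0,3⟩ g=>⟨2,3,2⟩ h=>⟨1,0⟩ k=>⟨1,4⟩
  e2=⟨0,0,1⟩ f=>⟨0,4⟩ g=>⟨1,4,1⟩ h=>⟨3,0⟩ k=>⟨3,2⟩
⟦path⟧: [4 1 3; 4 4 2]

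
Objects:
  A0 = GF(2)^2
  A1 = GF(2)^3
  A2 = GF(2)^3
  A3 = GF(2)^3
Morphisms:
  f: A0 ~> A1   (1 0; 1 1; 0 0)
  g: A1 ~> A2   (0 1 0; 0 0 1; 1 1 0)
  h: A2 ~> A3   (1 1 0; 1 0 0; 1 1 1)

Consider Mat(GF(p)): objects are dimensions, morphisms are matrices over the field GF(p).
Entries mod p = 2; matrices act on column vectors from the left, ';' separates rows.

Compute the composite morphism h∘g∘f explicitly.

Answer: (1 1; 1 1; 1 0)

Trace:
  e0=⟨1,0⟩ f~>⟨1,1,0⟩ g~>⟨1,0,0⟩ h~>⟨1,1,1⟩
  e1=⟨0,1⟩ f~>⟨0,1,0⟩ g~>⟨1,0,1⟩ h~>⟨1,1,0⟩
⟦path⟧: (1 1; 1 1; 1 0)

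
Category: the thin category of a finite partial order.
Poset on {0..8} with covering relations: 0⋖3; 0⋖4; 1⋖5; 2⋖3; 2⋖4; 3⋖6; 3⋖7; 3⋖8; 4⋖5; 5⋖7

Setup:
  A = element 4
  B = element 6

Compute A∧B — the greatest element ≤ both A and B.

{x : x⊑A ∧ x⊑B} = {0,2}  (A=4, B=6)
  maximal lower bounds 0 and 2 are incomparable: neither 0⊑2 nor 2⊑0
→ no greatest lower bound exists

Answer: NO MEET EXISTS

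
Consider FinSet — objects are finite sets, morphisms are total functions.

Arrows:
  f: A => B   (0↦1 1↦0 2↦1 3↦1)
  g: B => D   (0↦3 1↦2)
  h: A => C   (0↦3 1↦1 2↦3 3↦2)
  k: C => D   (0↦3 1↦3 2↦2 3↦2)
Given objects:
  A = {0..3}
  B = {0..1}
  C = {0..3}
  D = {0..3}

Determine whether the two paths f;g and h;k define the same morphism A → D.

Path 1 = f;g:
  0 f=>1 g=>2
  1 f=>0 g=>3
  2 f=>1 g=>2
  3 f=>1 g=>2
  result₁ = (0↦2 1↦3 2↦2 3↦2)
Path 2 = h;k:
  0 h=>3 k=>2
  1 h=>1 k=>3
  2 h=>3 k=>2
  3 h=>2 k=>2
  result₂ = (0↦2 1↦3 2↦2 3↦2)
Equal? equal; square commutes

Answer: COMMUTES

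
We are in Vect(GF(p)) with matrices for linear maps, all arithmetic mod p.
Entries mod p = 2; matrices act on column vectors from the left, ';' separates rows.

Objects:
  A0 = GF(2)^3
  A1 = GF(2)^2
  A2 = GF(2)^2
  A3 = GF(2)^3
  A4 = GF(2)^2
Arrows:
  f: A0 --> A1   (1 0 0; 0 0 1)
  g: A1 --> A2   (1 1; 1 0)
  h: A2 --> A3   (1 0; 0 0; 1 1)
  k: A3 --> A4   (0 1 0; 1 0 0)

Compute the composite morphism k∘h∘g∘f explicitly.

  e0=⟨1,0,0⟩ f-->⟨1,0⟩ g-->⟨1,1⟩ h-->⟨1,0,0⟩ k-->⟨0,1⟩
  e1=⟨0,1,0⟩ f-->⟨0,0⟩ g-->⟨0,0⟩ h-->⟨0,0,0⟩ k-->⟨0,0⟩
  e2=⟨0,0,1⟩ f-->⟨0,1⟩ g-->⟨1,0⟩ h-->⟨1,0,1⟩ k-->⟨0,1⟩
composite: (0 0 0; 1 0 1)

Answer: (0 0 0; 1 0 1)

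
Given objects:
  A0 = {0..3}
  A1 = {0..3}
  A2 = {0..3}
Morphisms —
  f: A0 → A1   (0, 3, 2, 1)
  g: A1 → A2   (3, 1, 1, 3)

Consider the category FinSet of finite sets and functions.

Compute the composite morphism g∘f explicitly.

Answer: (3, 3, 1, 1)

Derivation:
  0 f→0 g→3
  1 f→3 g→3
  2 f→2 g→1
  3 f→1 g→1
composite: (3, 3, 1, 1)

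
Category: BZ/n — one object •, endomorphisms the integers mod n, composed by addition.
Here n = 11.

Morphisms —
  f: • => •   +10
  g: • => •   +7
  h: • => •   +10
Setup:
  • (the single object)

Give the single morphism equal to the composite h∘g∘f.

Answer: +5

Work:
  0 +10≡10 +7≡6 +10≡5  (mod 11)
result: +5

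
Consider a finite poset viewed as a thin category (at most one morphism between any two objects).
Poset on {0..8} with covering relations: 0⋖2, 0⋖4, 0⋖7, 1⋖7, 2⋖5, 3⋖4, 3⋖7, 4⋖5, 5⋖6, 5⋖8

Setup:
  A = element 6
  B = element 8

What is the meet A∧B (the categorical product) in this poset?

Common predecessors of 6,8: {0,2,3,4,5}
  0 ≤ 5
  2 ≤ 5
  3 ≤ 5
  4 ≤ 5
  5 ≤ 5
glb = 5

Answer: A∧B = 5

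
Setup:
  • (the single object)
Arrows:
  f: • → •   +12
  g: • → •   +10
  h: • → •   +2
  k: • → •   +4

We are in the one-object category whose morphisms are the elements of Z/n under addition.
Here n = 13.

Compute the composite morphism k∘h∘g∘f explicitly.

  0 +12≡12 +10≡9 +2≡11 +4≡2  (mod 13)
result: +2

Answer: +2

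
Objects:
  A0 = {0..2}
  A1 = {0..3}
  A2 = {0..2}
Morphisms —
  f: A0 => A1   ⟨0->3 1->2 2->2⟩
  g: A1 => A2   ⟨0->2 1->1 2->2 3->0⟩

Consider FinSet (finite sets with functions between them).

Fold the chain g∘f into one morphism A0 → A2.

  0 f=>3 g=>0
  1 f=>2 g=>2
  2 f=>2 g=>2
result: ⟨0->0 1->2 2->2⟩

Answer: ⟨0->0 1->2 2->2⟩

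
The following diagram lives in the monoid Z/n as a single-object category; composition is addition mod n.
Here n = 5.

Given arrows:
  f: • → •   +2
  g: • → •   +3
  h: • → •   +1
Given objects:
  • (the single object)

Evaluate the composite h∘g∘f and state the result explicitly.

Answer: +1

Trace:
  0 +2≡2 +3≡0 +1≡1  (mod 5)
composite: +1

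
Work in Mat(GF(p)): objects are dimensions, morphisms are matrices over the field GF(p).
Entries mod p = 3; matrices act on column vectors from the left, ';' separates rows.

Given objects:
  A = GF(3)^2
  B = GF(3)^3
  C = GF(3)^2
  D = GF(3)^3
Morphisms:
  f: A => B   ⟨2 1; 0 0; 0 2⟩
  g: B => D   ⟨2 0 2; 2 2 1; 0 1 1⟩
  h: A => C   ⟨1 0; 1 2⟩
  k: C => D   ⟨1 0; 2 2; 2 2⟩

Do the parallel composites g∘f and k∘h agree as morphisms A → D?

1) trace f;g:
  e0=(1,0) f=>(2,0,0) g=>(1,1,0)
  e1=(0,1) f=>(1,0,2) g=>(0,1,2)
  result₁ = ⟨1 0; 1 1; 0 2⟩
2) trace h;k:
  e0=(1,0) h=>(1,1) k=>(1,1,1)
  e1=(0,1) h=>(0,2) k=>(0,1,1)
  result₂ = ⟨1 0; 1 1; 1 1⟩
Equal? NO — does not commute

Answer: DOES NOT COMMUTE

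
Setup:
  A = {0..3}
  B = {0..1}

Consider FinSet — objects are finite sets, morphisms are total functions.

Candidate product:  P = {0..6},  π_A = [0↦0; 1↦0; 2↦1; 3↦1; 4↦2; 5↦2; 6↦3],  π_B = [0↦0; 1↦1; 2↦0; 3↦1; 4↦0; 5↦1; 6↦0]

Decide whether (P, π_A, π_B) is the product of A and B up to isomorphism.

|A|·|B| = 4·2 = 8;  |P| = 7
  → cardinalities differ; no bijection possible.

Answer: NOT A VALID PRODUCT — |P|=7 ≠ |A|·|B|=8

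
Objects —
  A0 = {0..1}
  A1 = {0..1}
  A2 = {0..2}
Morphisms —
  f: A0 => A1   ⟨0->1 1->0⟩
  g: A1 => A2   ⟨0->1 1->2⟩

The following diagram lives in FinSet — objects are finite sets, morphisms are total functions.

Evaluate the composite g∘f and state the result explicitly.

Answer: ⟨0->2 1->1⟩

Work:
  0 f=>1 g=>2
  1 f=>0 g=>1
⟦path⟧: ⟨0->2 1->1⟩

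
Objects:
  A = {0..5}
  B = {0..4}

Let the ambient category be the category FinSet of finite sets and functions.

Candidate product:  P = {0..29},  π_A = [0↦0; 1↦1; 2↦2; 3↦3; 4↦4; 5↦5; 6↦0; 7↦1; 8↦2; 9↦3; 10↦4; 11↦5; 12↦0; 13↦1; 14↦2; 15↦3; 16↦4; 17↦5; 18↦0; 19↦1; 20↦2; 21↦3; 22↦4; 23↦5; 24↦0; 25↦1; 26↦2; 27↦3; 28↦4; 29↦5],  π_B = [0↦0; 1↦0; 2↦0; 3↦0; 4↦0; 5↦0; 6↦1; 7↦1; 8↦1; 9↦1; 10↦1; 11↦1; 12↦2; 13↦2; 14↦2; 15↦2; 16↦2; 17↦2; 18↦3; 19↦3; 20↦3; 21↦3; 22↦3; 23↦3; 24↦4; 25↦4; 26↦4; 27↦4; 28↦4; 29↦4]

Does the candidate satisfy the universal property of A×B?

Answer: VALID PRODUCT

Derivation:
|A|·|B| = 6·5 = 30;  |P| = 30
Check the pairing map k ↦ (π_A(k), π_B(k)):
  0 ↦ (0,0)
  1 ↦ (1,0)
  2 ↦ (2,0)
  3 ↦ (3,0)
  4 ↦ (4,0)
  5 ↦ (5,0)
  6 ↦ (0,1)
  7 ↦ (1,1)
  8 ↦ (2,1)
  9 ↦ (3,1)
  10 ↦ (4,1)
  11 ↦ (5,1)
  12 ↦ (0,2)
  13 ↦ (1,2)
  14 ↦ (2,2)
  15 ↦ (3,2)
  16 ↦ (4,2)
  17 ↦ (5,2)
  18 ↦ (0,3)
  19 ↦ (1,3)
  20 ↦ (2,3)
  21 ↦ (3,3)
  22 ↦ (4,3)
  23 ↦ (5,3)
  24 ↦ (0,4)
  25 ↦ (1,4)
  26 ↦ (2,4)
  27 ↦ (3,4)
  28 ↦ (4,4)
  29 ↦ (5,4)
distinct pairs in image: 30 / 30 needed
  → bijection onto A×B; projections well-typed.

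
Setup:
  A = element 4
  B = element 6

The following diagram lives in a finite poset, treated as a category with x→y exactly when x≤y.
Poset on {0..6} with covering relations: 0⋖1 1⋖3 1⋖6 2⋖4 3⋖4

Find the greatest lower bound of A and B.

Lower bounds of A=4 and B=6: {0,1}
  0 ⊑ 1
  1 ⊑ 1
glb = 1

Answer: A∧B = 1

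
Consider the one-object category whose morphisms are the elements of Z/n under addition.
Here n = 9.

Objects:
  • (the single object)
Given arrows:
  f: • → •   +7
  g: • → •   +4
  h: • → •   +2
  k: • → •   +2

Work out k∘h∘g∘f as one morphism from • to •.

Answer: +6

Derivation:
  0 +7≡7 +4≡2 +2≡4 +2≡6  (mod 9)
composite: +6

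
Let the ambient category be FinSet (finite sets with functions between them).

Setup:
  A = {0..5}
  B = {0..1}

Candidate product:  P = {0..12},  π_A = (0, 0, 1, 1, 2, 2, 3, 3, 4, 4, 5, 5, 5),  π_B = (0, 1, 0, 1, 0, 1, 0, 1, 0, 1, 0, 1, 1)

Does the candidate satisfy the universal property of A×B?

Answer: NOT A VALID PRODUCT — |P|=13 ≠ |A|·|B|=12

Work:
|A|·|B| = 6·2 = 12;  |P| = 13
  → cardinalities differ; no bijection possible.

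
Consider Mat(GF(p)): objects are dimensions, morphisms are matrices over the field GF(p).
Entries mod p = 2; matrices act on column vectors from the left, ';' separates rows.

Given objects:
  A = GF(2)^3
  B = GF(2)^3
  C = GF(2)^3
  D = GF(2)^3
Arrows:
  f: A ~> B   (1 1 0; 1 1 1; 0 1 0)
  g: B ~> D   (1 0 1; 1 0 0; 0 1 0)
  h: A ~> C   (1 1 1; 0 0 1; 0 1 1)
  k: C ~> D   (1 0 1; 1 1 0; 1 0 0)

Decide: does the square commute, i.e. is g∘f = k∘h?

Answer: COMMUTES

Trace:
Along f;g (path 1):
  e0=⟨1,0,0⟩ f~>⟨1,1,0⟩ g~>⟨1,1,1⟩
  e1=⟨0,1,0⟩ f~>⟨1,1,1⟩ g~>⟨0,1,1⟩
  e2=⟨0,0,1⟩ f~>⟨0,1,0⟩ g~>⟨0,0,1⟩
  result₁ = (1 0 0; 1 1 0; 1 1 1)
Along h;k (path 2):
  e0=⟨1,0,0⟩ h~>⟨1,0,0⟩ k~>⟨1,1,1⟩
  e1=⟨0,1,0⟩ h~>⟨1,0,1⟩ k~>⟨0,1,1⟩
  e2=⟨0,0,1⟩ h~>⟨1,1,1⟩ k~>⟨0,0,1⟩
  result₂ = (1 0 0; 1 1 0; 1 1 1)
Equal? same morphism ✓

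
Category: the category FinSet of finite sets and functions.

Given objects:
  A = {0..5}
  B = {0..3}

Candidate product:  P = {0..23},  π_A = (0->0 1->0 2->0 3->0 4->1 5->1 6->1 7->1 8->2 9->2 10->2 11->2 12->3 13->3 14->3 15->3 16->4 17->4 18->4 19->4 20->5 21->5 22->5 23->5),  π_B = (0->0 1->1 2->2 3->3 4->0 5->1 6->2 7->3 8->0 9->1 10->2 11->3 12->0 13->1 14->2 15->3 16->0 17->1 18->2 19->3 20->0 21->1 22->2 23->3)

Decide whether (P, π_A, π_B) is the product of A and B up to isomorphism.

|A|·|B| = 6·4 = 24;  |P| = 24
Check the pairing map k ↦ (π_A(k), π_B(k)):
  0 -> (0,0)
  1 -> (0,1)
  2 -> (0,2)
  3 -> (0,3)
  4 -> (1,0)
  5 -> (1,1)
  6 -> (1,2)
  7 -> (1,3)
  8 -> (2,0)
  9 -> (2,1)
  10 -> (2,2)
  11 -> (2,3)
  12 -> (3,0)
  13 -> (3,1)
  14 -> (3,2)
  15 -> (3,3)
  16 -> (4,0)
  17 -> (4,1)
  18 -> (4,2)
  19 -> (4,3)
  20 -> (5,0)
  21 -> (5,1)
  22 -> (5,2)
  23 -> (5,3)
distinct pairs in image: 24 / 24 needed
  → bijection onto A×B; projections well-typed.

Answer: VALID PRODUCT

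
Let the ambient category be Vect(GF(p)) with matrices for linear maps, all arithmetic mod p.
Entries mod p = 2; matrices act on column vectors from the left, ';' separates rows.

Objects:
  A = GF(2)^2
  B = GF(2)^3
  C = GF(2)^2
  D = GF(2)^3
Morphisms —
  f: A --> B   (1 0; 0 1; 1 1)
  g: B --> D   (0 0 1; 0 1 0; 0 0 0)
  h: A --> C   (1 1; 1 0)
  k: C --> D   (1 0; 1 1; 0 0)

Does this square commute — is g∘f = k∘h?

Answer: COMMUTES

Derivation:
1) trace f;g:
  e0=[1,0] f-->[1,0,1] g-->[1,0,0]
  e1=[0,1] f-->[0,1,1] g-->[1,1,0]
  ⟦path⟧₁ = (1 1; 0 1; 0 0)
2) trace h;k:
  e0=[1,0] h-->[1,1] k-->[1,0,0]
  e1=[0,1] h-->[1,0] k-->[1,1,0]
  ⟦path⟧₂ = (1 1; 0 1; 0 0)
Equal? same morphism ✓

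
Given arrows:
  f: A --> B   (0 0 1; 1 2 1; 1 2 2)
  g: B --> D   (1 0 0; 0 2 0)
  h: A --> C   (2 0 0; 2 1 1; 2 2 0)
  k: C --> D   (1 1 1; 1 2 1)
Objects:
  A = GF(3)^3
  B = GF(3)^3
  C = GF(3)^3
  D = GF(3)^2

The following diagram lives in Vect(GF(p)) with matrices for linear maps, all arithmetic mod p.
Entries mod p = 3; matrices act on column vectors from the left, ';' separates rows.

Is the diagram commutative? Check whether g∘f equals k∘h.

Answer: COMMUTES

Derivation:
Along f;g (path 1):
  e0=⟨1,0,0⟩ f-->⟨0,1,1⟩ g-->⟨0,2⟩
  e1=⟨0,1,0⟩ f-->⟨0,2,2⟩ g-->⟨0,1⟩
  e2=⟨0,0,1⟩ f-->⟨1,1,2⟩ g-->⟨1,2⟩
  composite₁ = (0 0 1; 2 1 2)
Along h;k (path 2):
  e0=⟨1,0,0⟩ h-->⟨2,2,2⟩ k-->⟨0,2⟩
  e1=⟨0,1,0⟩ h-->⟨0,1,2⟩ k-->⟨0,1⟩
  e2=⟨0,0,1⟩ h-->⟨0,1,0⟩ k-->⟨1,2⟩
  composite₂ = (0 0 1; 2 1 2)
Equal? equal; square commutes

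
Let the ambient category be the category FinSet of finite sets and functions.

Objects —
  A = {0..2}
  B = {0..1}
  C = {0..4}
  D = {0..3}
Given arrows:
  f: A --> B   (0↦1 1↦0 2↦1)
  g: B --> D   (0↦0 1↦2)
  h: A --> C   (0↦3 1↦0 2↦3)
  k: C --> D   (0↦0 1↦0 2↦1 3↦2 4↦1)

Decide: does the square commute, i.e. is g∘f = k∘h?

Answer: COMMUTES

Work:
Path 1 = f;g:
  0 f-->1 g-->2
  1 f-->0 g-->0
  2 f-->1 g-->2
  composite₁ = (0↦2 1↦0 2↦2)
Path 2 = h;k:
  0 h-->3 k-->2
  1 h-->0 k-->0
  2 h-->3 k-->2
  composite₂ = (0↦2 1↦0 2↦2)
Equal? same morphism ✓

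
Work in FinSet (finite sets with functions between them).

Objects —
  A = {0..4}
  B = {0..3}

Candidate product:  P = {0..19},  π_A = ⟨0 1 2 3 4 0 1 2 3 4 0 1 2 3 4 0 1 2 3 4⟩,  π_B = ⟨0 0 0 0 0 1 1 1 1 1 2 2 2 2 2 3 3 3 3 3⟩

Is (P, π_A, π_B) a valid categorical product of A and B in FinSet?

Answer: VALID PRODUCT

Trace:
|A|·|B| = 5·4 = 20;  |P| = 20
Check the pairing map k ↦ (π_A(k), π_B(k)):
  0 -> (0,0)
  1 -> (1,0)
  2 -> (2,0)
  3 -> (3,0)
  4 -> (4,0)
  5 -> (0,1)
  6 -> (1,1)
  7 -> (2,1)
  8 -> (3,1)
  9 -> (4,1)
  10 -> (0,2)
  11 -> (1,2)
  12 -> (2,2)
  13 -> (3,2)
  14 -> (4,2)
  15 -> (0,3)
  16 -> (1,3)
  17 -> (2,3)
  18 -> (3,3)
  19 -> (4,3)
distinct pairs in image: 20 / 20 needed
  → bijection onto A×B; projections well-typed.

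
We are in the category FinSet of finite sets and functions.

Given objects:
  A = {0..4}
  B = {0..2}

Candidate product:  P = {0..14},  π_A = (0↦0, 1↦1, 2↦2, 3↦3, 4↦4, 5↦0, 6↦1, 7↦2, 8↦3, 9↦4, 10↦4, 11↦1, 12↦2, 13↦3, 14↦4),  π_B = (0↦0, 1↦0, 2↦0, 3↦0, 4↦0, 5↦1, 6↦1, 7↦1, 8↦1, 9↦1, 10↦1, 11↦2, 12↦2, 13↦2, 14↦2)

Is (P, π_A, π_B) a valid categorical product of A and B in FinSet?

Answer: NOT A VALID PRODUCT — duplicate pair at indices 9,10

Work:
|A|·|B| = 5·3 = 15;  |P| = 15
Check the pairing map k ↦ (π_A(k), π_B(k)):
  0 ↦ (0,0)
  1 ↦ (1,0)
  2 ↦ (2,0)
  3 ↦ (3,0)
  4 ↦ (4,0)
  5 ↦ (0,1)
  6 ↦ (1,1)
  7 ↦ (2,1)
  8 ↦ (3,1)
  9 ↦ (4,1)
  10 ↦ (4,1)  ✗ repeats pair of k=9
  11 ↦ (1,2)
  12 ↦ (2,2)
  13 ↦ (3,2)
  14 ↦ (4,2)
distinct pairs in image: 14 / 15 needed
  → (4,1) hit at k=9 and k=10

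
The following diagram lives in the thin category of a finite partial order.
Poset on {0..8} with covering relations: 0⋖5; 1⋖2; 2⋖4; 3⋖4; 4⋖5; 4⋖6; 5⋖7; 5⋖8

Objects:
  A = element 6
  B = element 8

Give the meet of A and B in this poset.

Lower bounds of A=6 and B=8: {1,2,3,4}
  1 <= 4
  2 <= 4
  3 <= 4
  4 <= 4
glb = 4

Answer: A∧B = 4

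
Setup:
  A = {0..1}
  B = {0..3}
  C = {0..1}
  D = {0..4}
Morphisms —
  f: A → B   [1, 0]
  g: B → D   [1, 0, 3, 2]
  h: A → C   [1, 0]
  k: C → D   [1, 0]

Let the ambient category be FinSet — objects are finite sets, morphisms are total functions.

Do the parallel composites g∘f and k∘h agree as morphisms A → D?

Path 1 = f;g:
  0 f→1 g→0
  1 f→0 g→1
  composite₁ = [0, 1]
Path 2 = h;k:
  0 h→1 k→0
  1 h→0 k→1
  composite₂ = [0, 1]
Equal? YES — commutes

Answer: COMMUTES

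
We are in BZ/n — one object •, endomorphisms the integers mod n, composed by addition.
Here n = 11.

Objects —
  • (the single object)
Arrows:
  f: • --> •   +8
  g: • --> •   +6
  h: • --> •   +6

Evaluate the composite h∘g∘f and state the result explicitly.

  0 +8≡8 +6≡3 +6≡9  (mod 11)
composite: +9

Answer: +9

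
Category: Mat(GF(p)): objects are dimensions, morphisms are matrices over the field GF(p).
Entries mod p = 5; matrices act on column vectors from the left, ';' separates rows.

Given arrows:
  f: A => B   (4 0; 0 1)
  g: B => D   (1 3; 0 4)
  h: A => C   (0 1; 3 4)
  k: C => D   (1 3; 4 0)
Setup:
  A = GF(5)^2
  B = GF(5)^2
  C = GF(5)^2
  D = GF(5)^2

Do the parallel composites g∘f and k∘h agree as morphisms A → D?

Along f;g (path 1):
  e0=[1,0] f=>[4,0] g=>[4,0]
  e1=[0,1] f=>[0,1] g=>[3,4]
  ⟦path⟧₁ = (4 3; 0 4)
Along h;k (path 2):
  e0=[1,0] h=>[0,3] k=>[4,0]
  e1=[0,1] h=>[1,4] k=>[3,4]
  ⟦path⟧₂ = (4 3; 0 4)
Equal? YES — commutes

Answer: COMMUTES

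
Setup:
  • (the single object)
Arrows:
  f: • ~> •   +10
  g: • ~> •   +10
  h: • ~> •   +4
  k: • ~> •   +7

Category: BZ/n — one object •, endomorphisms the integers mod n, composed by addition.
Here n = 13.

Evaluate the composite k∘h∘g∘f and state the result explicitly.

  0 +10≡10 +10≡7 +4≡11 +7≡5  (mod 13)
composite: +5

Answer: +5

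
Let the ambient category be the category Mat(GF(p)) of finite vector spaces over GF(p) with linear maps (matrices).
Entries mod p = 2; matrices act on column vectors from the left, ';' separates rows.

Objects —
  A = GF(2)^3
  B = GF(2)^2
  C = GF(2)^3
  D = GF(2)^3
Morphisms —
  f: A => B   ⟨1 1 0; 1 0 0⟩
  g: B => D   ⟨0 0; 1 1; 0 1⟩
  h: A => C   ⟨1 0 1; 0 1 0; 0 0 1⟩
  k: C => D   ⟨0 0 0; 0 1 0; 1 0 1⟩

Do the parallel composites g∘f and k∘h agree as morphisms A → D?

1) trace f;g:
  e0=[1,0,0] f=>[1,1] g=>[0,0,1]
  e1=[0,1,0] f=>[1,0] g=>[0,1,0]
  e2=[0,0,1] f=>[0,0] g=>[0,0,0]
  ⟦path⟧₁ = ⟨0 0 0; 0 1 0; 1 0 0⟩
2) trace h;k:
  e0=[1,0,0] h=>[1,0,0] k=>[0,0,1]
  e1=[0,1,0] h=>[0,1,0] k=>[0,1,0]
  e2=[0,0,1] h=>[1,0,1] k=>[0,0,0]
  ⟦path⟧₂ = ⟨0 0 0; 0 1 0; 1 0 0⟩
Equal? YES — commutes

Answer: COMMUTES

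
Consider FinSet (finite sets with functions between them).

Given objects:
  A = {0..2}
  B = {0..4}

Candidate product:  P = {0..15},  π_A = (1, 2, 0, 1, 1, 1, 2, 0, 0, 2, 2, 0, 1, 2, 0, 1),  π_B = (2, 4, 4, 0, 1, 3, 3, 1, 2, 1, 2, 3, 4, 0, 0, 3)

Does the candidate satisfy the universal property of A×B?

Answer: NOT A VALID PRODUCT — |P|=16 ≠ |A|·|B|=15

Work:
|A|·|B| = 3·5 = 15;  |P| = 16
  → cardinalities differ; no bijection possible.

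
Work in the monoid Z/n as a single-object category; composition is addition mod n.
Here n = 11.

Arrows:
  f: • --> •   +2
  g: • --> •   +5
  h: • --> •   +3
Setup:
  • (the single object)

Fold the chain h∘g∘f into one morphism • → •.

Answer: +10

Trace:
  0 +2≡2 +5≡7 +3≡10  (mod 11)
result: +10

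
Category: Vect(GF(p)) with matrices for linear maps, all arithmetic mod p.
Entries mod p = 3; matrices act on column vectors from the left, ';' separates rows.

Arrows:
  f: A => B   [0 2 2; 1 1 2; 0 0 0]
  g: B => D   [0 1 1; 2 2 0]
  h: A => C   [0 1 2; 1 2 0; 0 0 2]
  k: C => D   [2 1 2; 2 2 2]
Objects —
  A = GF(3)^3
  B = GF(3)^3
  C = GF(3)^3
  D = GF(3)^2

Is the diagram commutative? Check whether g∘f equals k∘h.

Along f;g (path 1):
  e0=⟨1,0,0⟩ f=>⟨0,1,0⟩ g=>⟨1,2⟩
  e1=⟨0,1,0⟩ f=>⟨2,1,0⟩ g=>⟨1,0⟩
  e2=⟨0,0,1⟩ f=>⟨2,2,0⟩ g=>⟨2,2⟩
  ⟦path⟧₁ = [1 1 2; 2 0 2]
Along h;k (path 2):
  e0=⟨1,0,0⟩ h=>⟨0,1,0⟩ k=>⟨1,2⟩
  e1=⟨0,1,0⟩ h=>⟨1,2,0⟩ k=>⟨1,0⟩
  e2=⟨0,0,1⟩ h=>⟨2,0,2⟩ k=>⟨2,2⟩
  ⟦path⟧₂ = [1 1 2; 2 0 2]
Equal? YES — commutes

Answer: COMMUTES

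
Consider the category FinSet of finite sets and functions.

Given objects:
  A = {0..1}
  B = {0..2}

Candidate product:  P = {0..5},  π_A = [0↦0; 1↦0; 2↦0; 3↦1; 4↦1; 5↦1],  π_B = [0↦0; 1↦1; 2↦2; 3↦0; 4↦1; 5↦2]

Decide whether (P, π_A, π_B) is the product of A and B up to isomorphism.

|A|·|B| = 2·3 = 6;  |P| = 6
Check the pairing map k ↦ (π_A(k), π_B(k)):
  0 ↦ (0,0)
  1 ↦ (0,1)
  2 ↦ (0,2)
  3 ↦ (1,0)
  4 ↦ (1,1)
  5 ↦ (1,2)
distinct pairs in image: 6 / 6 needed
  → bijection onto A×B; projections well-typed.

Answer: VALID PRODUCT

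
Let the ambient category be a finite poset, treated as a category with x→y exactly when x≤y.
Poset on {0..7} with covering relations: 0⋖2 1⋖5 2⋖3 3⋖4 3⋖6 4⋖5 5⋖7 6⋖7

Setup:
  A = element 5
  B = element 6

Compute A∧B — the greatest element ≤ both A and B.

Answer: A∧B = 3

Work:
{x : x⊑A ∧ x⊑B} = {0,2,3}  (A=5, B=6)
  0 ⊑ 3
  2 ⊑ 3
  3 ⊑ 3
glb = 3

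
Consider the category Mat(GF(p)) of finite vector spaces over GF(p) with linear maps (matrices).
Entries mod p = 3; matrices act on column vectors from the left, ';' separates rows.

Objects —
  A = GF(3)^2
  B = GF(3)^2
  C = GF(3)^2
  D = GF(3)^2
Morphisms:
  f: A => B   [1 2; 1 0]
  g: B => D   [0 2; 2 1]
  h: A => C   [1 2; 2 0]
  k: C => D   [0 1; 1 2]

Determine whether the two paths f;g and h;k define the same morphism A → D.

Along f;g (path 1):
  e0=[1,0] f=>[1,1] g=>[2,0]
  e1=[0,1] f=>[2,0] g=>[0,1]
  composite₁ = [2 0; 0 1]
Along h;k (path 2):
  e0=[1,0] h=>[1,2] k=>[2,2]
  e1=[0,1] h=>[2,0] k=>[0,2]
  composite₂ = [2 0; 2 2]
Equal? distinct morphisms ✗

Answer: DOES NOT COMMUTE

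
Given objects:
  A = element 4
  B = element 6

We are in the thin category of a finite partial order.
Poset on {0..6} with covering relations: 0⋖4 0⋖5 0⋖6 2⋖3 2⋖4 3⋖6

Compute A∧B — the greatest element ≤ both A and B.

{x : x<=A ∧ x<=B} = {0,2}  (A=4, B=6)
  maximal lower bounds 0 and 2 are incomparable: neither 0<=2 nor 2<=0
→ no greatest lower bound exists

Answer: NO MEET EXISTS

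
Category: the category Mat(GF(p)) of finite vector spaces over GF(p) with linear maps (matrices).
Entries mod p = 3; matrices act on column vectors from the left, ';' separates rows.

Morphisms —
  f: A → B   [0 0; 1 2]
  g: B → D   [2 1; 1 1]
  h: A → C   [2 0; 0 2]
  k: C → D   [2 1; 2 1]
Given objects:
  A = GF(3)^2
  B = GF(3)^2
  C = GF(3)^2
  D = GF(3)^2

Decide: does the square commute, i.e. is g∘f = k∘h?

Answer: COMMUTES

Derivation:
Along f;g (path 1):
  e0=(1,0) f→(0,1) g→(1,1)
  e1=(0,1) f→(0,2) g→(2,2)
  composite₁ = [1 2; 1 2]
Along h;k (path 2):
  e0=(1,0) h→(2,0) k→(1,1)
  e1=(0,1) h→(0,2) k→(2,2)
  composite₂ = [1 2; 1 2]
Equal? equal; square commutes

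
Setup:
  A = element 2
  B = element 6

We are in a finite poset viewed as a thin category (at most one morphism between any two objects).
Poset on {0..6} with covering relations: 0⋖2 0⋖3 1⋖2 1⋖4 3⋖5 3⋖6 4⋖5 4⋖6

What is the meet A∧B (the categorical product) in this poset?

Common predecessors of 2,6: {0,1}
  maximal lower bounds 0 and 1 are incomparable: neither 0≤1 nor 1≤0
→ no greatest lower bound exists

Answer: NO MEET EXISTS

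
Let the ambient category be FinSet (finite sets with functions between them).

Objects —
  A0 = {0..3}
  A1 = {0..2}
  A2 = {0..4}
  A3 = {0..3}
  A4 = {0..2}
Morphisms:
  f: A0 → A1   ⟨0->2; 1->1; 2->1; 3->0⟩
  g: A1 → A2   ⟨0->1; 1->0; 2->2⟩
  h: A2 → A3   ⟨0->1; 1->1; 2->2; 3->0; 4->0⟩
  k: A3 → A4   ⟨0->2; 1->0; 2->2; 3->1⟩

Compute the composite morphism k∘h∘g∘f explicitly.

  0 f→2 g→2 h→2 k→2
  1 f→1 g→0 h→1 k→0
  2 f→1 g→0 h→1 k→0
  3 f→0 g→1 h→1 k→0
result: ⟨0->2; 1->0; 2->0; 3->0⟩

Answer: ⟨0->2; 1->0; 2->0; 3->0⟩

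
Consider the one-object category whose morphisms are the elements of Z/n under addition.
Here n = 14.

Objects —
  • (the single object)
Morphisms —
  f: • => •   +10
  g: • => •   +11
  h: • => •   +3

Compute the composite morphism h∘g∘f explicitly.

  0 +10≡10 +11≡7 +3≡10  (mod 14)
composite: +10

Answer: +10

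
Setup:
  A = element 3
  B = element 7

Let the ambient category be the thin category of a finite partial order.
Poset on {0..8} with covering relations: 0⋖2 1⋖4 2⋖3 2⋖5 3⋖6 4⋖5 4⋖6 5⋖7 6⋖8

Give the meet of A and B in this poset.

{x : x<=A ∧ x<=B} = {0,2}  (A=3, B=7)
  0 <= 2
  2 <= 2
glb = 2

Answer: A∧B = 2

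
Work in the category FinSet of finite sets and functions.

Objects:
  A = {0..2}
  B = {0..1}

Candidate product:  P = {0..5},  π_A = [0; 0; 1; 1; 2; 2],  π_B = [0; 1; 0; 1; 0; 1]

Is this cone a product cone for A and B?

|A|·|B| = 3·2 = 6;  |P| = 6
Check the pairing map k ↦ (π_A(k), π_B(k)):
  0 : (0,0)
  1 : (0,1)
  2 : (1,0)
  3 : (1,1)
  4 : (2,0)
  5 : (2,1)
distinct pairs in image: 6 / 6 needed
  → bijection onto A×B; projections well-typed.

Answer: VALID PRODUCT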